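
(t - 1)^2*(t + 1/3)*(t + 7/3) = t^4 + 2*t^3/3 - 32*t^2/9 + 10*t/9 + 7/9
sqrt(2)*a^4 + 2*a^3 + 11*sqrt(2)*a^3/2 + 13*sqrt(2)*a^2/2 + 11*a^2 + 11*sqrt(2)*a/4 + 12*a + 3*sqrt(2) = (a + 3/2)*(a + 4)*(a + sqrt(2)/2)*(sqrt(2)*a + 1)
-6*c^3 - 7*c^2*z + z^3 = (-3*c + z)*(c + z)*(2*c + z)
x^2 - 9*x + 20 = (x - 5)*(x - 4)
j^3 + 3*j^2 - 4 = (j - 1)*(j + 2)^2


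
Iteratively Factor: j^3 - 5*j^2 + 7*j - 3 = (j - 1)*(j^2 - 4*j + 3) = (j - 1)^2*(j - 3)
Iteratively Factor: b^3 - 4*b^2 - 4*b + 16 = (b - 2)*(b^2 - 2*b - 8) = (b - 2)*(b + 2)*(b - 4)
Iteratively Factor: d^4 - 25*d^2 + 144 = (d + 3)*(d^3 - 3*d^2 - 16*d + 48) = (d - 3)*(d + 3)*(d^2 - 16) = (d - 3)*(d + 3)*(d + 4)*(d - 4)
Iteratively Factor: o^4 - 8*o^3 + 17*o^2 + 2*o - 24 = (o - 2)*(o^3 - 6*o^2 + 5*o + 12) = (o - 2)*(o + 1)*(o^2 - 7*o + 12) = (o - 4)*(o - 2)*(o + 1)*(o - 3)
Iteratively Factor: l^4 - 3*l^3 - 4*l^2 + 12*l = (l - 2)*(l^3 - l^2 - 6*l) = l*(l - 2)*(l^2 - l - 6) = l*(l - 3)*(l - 2)*(l + 2)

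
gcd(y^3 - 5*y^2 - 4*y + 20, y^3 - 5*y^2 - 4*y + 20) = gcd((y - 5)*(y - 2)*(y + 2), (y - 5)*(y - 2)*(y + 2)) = y^3 - 5*y^2 - 4*y + 20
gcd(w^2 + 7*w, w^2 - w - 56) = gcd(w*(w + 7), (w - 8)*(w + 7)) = w + 7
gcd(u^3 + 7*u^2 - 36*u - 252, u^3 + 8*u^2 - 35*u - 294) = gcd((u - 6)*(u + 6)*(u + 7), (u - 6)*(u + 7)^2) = u^2 + u - 42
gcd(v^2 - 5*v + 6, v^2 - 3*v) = v - 3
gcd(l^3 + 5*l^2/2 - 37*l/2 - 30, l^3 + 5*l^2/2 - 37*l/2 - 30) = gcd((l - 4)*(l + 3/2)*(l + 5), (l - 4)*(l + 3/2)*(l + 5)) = l^3 + 5*l^2/2 - 37*l/2 - 30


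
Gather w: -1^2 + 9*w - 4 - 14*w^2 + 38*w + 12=-14*w^2 + 47*w + 7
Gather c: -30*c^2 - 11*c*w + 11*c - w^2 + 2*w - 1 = -30*c^2 + c*(11 - 11*w) - w^2 + 2*w - 1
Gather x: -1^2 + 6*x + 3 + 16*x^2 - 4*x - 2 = 16*x^2 + 2*x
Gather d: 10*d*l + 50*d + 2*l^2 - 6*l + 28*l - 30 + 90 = d*(10*l + 50) + 2*l^2 + 22*l + 60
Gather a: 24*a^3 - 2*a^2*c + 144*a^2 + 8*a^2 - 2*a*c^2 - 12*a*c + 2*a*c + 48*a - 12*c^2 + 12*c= 24*a^3 + a^2*(152 - 2*c) + a*(-2*c^2 - 10*c + 48) - 12*c^2 + 12*c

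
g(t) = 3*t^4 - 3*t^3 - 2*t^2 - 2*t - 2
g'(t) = 12*t^3 - 9*t^2 - 4*t - 2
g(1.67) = -1.56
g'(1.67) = 22.11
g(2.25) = 26.09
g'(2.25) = 80.12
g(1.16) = -6.26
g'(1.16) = -0.02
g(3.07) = 152.69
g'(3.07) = 248.11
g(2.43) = 42.89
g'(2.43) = 107.32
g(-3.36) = 478.31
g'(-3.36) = -545.36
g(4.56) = 959.96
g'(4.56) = 930.44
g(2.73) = 83.23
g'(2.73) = 164.16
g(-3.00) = 310.00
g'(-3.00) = -395.00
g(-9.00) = 21724.00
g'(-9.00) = -9443.00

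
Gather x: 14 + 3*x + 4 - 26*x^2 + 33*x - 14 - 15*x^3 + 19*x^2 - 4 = -15*x^3 - 7*x^2 + 36*x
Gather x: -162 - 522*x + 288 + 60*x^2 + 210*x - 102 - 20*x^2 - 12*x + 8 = 40*x^2 - 324*x + 32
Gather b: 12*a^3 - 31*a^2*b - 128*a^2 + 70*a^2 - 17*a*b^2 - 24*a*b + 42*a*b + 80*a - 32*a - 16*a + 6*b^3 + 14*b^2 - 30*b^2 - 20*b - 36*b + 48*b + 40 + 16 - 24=12*a^3 - 58*a^2 + 32*a + 6*b^3 + b^2*(-17*a - 16) + b*(-31*a^2 + 18*a - 8) + 32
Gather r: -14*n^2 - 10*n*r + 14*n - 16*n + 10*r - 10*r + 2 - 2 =-14*n^2 - 10*n*r - 2*n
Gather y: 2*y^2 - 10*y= 2*y^2 - 10*y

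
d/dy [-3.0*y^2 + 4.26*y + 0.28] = 4.26 - 6.0*y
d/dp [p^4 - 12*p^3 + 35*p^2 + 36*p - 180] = 4*p^3 - 36*p^2 + 70*p + 36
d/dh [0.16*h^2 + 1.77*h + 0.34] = 0.32*h + 1.77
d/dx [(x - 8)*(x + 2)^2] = (x + 2)*(3*x - 14)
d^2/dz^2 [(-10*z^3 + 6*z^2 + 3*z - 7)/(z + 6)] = 2*(-10*z^3 - 180*z^2 - 1080*z + 191)/(z^3 + 18*z^2 + 108*z + 216)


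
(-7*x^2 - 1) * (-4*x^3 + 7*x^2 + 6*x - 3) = 28*x^5 - 49*x^4 - 38*x^3 + 14*x^2 - 6*x + 3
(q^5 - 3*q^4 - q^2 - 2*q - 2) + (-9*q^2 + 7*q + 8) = q^5 - 3*q^4 - 10*q^2 + 5*q + 6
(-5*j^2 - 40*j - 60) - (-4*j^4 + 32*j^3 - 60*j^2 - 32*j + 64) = 4*j^4 - 32*j^3 + 55*j^2 - 8*j - 124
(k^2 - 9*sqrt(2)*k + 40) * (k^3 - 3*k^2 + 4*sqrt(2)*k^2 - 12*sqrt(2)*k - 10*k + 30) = k^5 - 5*sqrt(2)*k^4 - 3*k^4 - 42*k^3 + 15*sqrt(2)*k^3 + 126*k^2 + 250*sqrt(2)*k^2 - 750*sqrt(2)*k - 400*k + 1200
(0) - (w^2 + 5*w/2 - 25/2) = -w^2 - 5*w/2 + 25/2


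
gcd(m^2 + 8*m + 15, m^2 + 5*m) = m + 5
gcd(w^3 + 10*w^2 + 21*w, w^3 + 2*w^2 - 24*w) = w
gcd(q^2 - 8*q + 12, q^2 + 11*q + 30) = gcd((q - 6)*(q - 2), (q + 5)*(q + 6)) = 1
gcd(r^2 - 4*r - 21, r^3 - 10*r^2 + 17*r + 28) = r - 7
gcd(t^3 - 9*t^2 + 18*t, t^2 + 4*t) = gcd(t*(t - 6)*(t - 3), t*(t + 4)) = t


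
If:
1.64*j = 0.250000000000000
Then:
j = 0.15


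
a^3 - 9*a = a*(a - 3)*(a + 3)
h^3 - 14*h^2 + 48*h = h*(h - 8)*(h - 6)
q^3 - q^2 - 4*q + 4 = (q - 2)*(q - 1)*(q + 2)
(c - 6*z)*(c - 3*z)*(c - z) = c^3 - 10*c^2*z + 27*c*z^2 - 18*z^3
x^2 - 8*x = x*(x - 8)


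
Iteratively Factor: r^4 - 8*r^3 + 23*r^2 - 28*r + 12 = (r - 3)*(r^3 - 5*r^2 + 8*r - 4) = (r - 3)*(r - 2)*(r^2 - 3*r + 2) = (r - 3)*(r - 2)*(r - 1)*(r - 2)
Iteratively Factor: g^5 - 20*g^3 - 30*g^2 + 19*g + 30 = (g + 3)*(g^4 - 3*g^3 - 11*g^2 + 3*g + 10) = (g + 1)*(g + 3)*(g^3 - 4*g^2 - 7*g + 10) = (g + 1)*(g + 2)*(g + 3)*(g^2 - 6*g + 5) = (g - 5)*(g + 1)*(g + 2)*(g + 3)*(g - 1)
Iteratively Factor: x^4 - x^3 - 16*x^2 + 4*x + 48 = (x + 3)*(x^3 - 4*x^2 - 4*x + 16) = (x - 2)*(x + 3)*(x^2 - 2*x - 8) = (x - 4)*(x - 2)*(x + 3)*(x + 2)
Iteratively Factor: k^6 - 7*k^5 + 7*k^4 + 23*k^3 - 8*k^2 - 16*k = (k - 4)*(k^5 - 3*k^4 - 5*k^3 + 3*k^2 + 4*k) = (k - 4)*(k - 1)*(k^4 - 2*k^3 - 7*k^2 - 4*k) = (k - 4)*(k - 1)*(k + 1)*(k^3 - 3*k^2 - 4*k) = (k - 4)^2*(k - 1)*(k + 1)*(k^2 + k) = (k - 4)^2*(k - 1)*(k + 1)^2*(k)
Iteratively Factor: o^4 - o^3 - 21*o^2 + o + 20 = (o - 1)*(o^3 - 21*o - 20) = (o - 1)*(o + 4)*(o^2 - 4*o - 5) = (o - 1)*(o + 1)*(o + 4)*(o - 5)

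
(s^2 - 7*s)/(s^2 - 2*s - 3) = s*(7 - s)/(-s^2 + 2*s + 3)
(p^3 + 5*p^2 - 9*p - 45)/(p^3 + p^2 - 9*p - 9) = (p + 5)/(p + 1)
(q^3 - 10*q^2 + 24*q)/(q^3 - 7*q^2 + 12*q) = (q - 6)/(q - 3)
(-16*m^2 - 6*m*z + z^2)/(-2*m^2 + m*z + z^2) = (-8*m + z)/(-m + z)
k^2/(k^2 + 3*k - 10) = k^2/(k^2 + 3*k - 10)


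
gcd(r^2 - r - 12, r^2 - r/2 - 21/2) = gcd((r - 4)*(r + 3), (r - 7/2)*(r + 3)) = r + 3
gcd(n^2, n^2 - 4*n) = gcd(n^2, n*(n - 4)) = n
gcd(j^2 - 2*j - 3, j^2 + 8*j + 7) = j + 1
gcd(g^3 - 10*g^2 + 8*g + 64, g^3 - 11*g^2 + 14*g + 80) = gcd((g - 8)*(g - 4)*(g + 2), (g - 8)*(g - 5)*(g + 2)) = g^2 - 6*g - 16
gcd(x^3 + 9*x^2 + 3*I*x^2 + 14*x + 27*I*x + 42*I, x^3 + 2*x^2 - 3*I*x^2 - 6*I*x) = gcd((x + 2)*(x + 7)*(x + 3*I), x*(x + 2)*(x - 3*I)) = x + 2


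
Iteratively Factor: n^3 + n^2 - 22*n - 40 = (n - 5)*(n^2 + 6*n + 8) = (n - 5)*(n + 2)*(n + 4)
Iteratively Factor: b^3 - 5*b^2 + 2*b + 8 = (b + 1)*(b^2 - 6*b + 8) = (b - 4)*(b + 1)*(b - 2)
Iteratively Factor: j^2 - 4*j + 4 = (j - 2)*(j - 2)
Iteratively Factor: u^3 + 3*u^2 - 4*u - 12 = (u + 2)*(u^2 + u - 6) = (u - 2)*(u + 2)*(u + 3)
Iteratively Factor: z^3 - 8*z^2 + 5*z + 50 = (z - 5)*(z^2 - 3*z - 10) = (z - 5)*(z + 2)*(z - 5)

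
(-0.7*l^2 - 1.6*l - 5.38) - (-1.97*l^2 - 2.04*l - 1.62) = 1.27*l^2 + 0.44*l - 3.76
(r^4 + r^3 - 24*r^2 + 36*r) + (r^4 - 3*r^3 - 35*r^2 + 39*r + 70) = 2*r^4 - 2*r^3 - 59*r^2 + 75*r + 70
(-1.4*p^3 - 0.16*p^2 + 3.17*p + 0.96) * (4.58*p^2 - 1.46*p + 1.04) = -6.412*p^5 + 1.3112*p^4 + 13.2962*p^3 - 0.3978*p^2 + 1.8952*p + 0.9984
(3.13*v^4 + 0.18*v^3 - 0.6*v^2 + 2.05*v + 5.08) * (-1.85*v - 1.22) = -5.7905*v^5 - 4.1516*v^4 + 0.8904*v^3 - 3.0605*v^2 - 11.899*v - 6.1976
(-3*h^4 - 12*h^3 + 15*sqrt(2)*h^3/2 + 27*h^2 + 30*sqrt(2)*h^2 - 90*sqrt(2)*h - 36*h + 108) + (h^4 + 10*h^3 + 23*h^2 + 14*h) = -2*h^4 - 2*h^3 + 15*sqrt(2)*h^3/2 + 30*sqrt(2)*h^2 + 50*h^2 - 90*sqrt(2)*h - 22*h + 108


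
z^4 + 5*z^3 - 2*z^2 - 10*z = z*(z + 5)*(z - sqrt(2))*(z + sqrt(2))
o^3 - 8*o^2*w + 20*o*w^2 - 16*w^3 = (o - 4*w)*(o - 2*w)^2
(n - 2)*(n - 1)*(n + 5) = n^3 + 2*n^2 - 13*n + 10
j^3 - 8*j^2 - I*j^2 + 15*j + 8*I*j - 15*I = (j - 5)*(j - 3)*(j - I)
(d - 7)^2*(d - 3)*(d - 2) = d^4 - 19*d^3 + 125*d^2 - 329*d + 294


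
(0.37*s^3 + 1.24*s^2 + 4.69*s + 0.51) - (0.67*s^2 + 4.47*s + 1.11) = 0.37*s^3 + 0.57*s^2 + 0.220000000000001*s - 0.6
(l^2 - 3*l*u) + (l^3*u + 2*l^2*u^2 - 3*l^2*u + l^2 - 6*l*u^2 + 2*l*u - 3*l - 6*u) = l^3*u + 2*l^2*u^2 - 3*l^2*u + 2*l^2 - 6*l*u^2 - l*u - 3*l - 6*u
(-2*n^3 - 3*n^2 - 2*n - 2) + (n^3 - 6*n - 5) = -n^3 - 3*n^2 - 8*n - 7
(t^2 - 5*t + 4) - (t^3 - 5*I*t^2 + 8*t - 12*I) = -t^3 + t^2 + 5*I*t^2 - 13*t + 4 + 12*I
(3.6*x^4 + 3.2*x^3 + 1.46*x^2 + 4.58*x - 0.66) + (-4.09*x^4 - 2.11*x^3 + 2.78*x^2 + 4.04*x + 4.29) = -0.49*x^4 + 1.09*x^3 + 4.24*x^2 + 8.62*x + 3.63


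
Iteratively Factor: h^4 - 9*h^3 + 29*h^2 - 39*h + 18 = (h - 2)*(h^3 - 7*h^2 + 15*h - 9) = (h - 3)*(h - 2)*(h^2 - 4*h + 3) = (h - 3)*(h - 2)*(h - 1)*(h - 3)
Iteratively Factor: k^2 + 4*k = (k)*(k + 4)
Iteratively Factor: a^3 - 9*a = (a - 3)*(a^2 + 3*a) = (a - 3)*(a + 3)*(a)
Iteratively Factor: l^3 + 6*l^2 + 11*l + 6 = (l + 1)*(l^2 + 5*l + 6) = (l + 1)*(l + 2)*(l + 3)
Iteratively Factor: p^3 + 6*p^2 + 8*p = (p)*(p^2 + 6*p + 8) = p*(p + 4)*(p + 2)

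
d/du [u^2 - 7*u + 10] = 2*u - 7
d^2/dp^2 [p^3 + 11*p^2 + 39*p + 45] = 6*p + 22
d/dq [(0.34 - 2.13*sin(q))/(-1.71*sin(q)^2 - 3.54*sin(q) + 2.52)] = (-3.6423*sin(q)^2 + 1.1628*sin(q) - 4.164)*cos(q)/(2.9241*sin(q)^4 + 12.1068*sin(q)^3 + 3.9132*sin(q)^2 - 17.8416*sin(q) + 6.3504)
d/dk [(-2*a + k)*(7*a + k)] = 5*a + 2*k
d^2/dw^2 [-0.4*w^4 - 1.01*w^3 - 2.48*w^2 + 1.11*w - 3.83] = -4.8*w^2 - 6.06*w - 4.96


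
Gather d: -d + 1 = 1 - d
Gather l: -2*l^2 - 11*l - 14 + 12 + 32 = -2*l^2 - 11*l + 30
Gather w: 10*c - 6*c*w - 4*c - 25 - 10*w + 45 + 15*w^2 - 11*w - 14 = 6*c + 15*w^2 + w*(-6*c - 21) + 6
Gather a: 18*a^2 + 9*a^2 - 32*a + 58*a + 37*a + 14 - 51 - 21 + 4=27*a^2 + 63*a - 54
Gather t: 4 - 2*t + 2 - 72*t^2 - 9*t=-72*t^2 - 11*t + 6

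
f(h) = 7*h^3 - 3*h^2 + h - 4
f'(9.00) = 1648.00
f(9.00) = 4865.00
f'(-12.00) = 3097.00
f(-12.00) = -12544.00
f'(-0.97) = 26.58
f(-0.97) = -14.18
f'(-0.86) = 21.69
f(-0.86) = -11.53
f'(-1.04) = 29.95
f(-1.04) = -16.16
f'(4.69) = 434.78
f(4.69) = 656.83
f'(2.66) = 133.63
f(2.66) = 109.18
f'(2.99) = 170.80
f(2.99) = 159.29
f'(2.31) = 99.20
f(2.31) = 68.59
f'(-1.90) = 88.21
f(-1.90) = -64.74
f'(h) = 21*h^2 - 6*h + 1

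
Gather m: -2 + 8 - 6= 0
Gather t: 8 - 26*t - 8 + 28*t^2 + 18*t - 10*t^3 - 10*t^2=-10*t^3 + 18*t^2 - 8*t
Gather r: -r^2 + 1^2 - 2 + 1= -r^2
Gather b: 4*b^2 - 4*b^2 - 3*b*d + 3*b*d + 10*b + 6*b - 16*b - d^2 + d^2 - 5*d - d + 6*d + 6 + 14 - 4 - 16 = 0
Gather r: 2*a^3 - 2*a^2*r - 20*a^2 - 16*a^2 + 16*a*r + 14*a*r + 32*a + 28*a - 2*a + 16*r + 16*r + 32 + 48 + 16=2*a^3 - 36*a^2 + 58*a + r*(-2*a^2 + 30*a + 32) + 96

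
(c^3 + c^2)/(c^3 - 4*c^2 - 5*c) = c/(c - 5)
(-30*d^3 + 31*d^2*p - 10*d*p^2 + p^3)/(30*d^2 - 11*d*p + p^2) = (6*d^2 - 5*d*p + p^2)/(-6*d + p)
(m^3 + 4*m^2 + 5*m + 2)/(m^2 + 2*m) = m + 2 + 1/m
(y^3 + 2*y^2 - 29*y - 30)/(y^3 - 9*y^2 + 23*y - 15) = (y^2 + 7*y + 6)/(y^2 - 4*y + 3)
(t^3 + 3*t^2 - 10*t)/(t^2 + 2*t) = (t^2 + 3*t - 10)/(t + 2)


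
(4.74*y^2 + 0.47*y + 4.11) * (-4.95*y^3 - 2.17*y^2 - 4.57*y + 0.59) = -23.463*y^5 - 12.6123*y^4 - 43.0262*y^3 - 8.27*y^2 - 18.5054*y + 2.4249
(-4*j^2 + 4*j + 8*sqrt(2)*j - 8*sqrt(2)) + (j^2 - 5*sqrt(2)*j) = -3*j^2 + 4*j + 3*sqrt(2)*j - 8*sqrt(2)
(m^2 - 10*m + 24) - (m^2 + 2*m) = 24 - 12*m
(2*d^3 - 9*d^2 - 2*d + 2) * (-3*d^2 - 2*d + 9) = -6*d^5 + 23*d^4 + 42*d^3 - 83*d^2 - 22*d + 18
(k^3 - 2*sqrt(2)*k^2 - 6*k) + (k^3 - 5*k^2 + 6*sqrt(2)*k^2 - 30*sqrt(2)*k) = 2*k^3 - 5*k^2 + 4*sqrt(2)*k^2 - 30*sqrt(2)*k - 6*k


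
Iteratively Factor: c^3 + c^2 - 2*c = (c - 1)*(c^2 + 2*c) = (c - 1)*(c + 2)*(c)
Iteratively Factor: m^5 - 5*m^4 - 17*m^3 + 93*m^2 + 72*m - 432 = (m - 4)*(m^4 - m^3 - 21*m^2 + 9*m + 108) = (m - 4)*(m + 3)*(m^3 - 4*m^2 - 9*m + 36) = (m - 4)^2*(m + 3)*(m^2 - 9) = (m - 4)^2*(m - 3)*(m + 3)*(m + 3)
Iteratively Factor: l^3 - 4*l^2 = (l)*(l^2 - 4*l) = l^2*(l - 4)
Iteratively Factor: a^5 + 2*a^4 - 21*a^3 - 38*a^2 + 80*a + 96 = (a + 1)*(a^4 + a^3 - 22*a^2 - 16*a + 96) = (a + 1)*(a + 4)*(a^3 - 3*a^2 - 10*a + 24) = (a - 2)*(a + 1)*(a + 4)*(a^2 - a - 12) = (a - 2)*(a + 1)*(a + 3)*(a + 4)*(a - 4)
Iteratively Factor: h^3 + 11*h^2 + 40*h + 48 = (h + 4)*(h^2 + 7*h + 12) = (h + 3)*(h + 4)*(h + 4)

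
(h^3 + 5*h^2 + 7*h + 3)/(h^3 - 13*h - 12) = (h + 1)/(h - 4)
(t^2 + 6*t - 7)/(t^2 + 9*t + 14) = (t - 1)/(t + 2)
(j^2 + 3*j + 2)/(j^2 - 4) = (j + 1)/(j - 2)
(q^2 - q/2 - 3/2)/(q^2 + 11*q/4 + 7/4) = 2*(2*q - 3)/(4*q + 7)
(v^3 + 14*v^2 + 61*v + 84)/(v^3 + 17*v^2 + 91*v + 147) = (v + 4)/(v + 7)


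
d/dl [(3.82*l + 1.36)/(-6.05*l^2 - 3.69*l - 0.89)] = (23.111*l^2 + 16.456*l + 1.6186)/(36.6025*l^4 + 44.649*l^3 + 24.3851*l^2 + 6.5682*l + 0.7921)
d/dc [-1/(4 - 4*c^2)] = -c/(2*(c^2 - 1)^2)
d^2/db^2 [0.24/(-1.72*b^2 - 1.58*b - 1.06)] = (1.420032*b^2 + 1.304448*b - 0.24*(3.44*b + 1.58)*(6.88*b + 3.16) + 0.875136)/(1.72*b^2 + 1.58*b + 1.06)^3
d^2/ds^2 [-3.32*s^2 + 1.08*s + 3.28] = -6.64000000000000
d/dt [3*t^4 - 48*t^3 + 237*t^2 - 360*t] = 12*t^3 - 144*t^2 + 474*t - 360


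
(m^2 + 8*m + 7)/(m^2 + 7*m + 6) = (m + 7)/(m + 6)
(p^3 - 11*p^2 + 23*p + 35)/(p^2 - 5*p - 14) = (p^2 - 4*p - 5)/(p + 2)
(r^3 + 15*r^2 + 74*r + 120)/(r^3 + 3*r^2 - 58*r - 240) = (r + 4)/(r - 8)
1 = 1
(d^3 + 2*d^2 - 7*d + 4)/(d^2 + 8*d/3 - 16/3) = 3*(d^2 - 2*d + 1)/(3*d - 4)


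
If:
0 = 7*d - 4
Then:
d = 4/7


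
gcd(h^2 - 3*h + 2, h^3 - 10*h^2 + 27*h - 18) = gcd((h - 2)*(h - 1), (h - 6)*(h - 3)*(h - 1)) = h - 1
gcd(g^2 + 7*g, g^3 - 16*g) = g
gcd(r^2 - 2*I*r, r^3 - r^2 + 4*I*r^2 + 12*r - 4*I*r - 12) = r - 2*I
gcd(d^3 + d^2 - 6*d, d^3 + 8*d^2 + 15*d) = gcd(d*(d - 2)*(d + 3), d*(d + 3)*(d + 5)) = d^2 + 3*d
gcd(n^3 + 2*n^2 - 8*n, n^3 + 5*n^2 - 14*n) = n^2 - 2*n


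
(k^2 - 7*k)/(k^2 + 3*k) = (k - 7)/(k + 3)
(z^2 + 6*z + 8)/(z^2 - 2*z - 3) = (z^2 + 6*z + 8)/(z^2 - 2*z - 3)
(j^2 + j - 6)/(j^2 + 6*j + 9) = (j - 2)/(j + 3)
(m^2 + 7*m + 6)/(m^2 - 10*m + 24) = (m^2 + 7*m + 6)/(m^2 - 10*m + 24)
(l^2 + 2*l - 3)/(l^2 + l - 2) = (l + 3)/(l + 2)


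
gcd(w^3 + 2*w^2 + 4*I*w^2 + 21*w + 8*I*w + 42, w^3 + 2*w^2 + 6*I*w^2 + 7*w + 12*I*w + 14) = w^2 + w*(2 + 7*I) + 14*I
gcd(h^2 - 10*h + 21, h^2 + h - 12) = h - 3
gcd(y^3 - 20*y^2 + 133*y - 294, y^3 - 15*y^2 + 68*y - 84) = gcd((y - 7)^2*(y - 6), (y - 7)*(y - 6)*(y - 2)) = y^2 - 13*y + 42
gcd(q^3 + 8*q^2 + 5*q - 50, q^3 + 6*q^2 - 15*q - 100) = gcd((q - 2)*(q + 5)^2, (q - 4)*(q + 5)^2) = q^2 + 10*q + 25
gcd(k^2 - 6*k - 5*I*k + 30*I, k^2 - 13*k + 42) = k - 6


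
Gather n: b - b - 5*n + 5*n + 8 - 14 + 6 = 0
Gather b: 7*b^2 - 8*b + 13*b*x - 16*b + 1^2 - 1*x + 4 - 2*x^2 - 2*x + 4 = 7*b^2 + b*(13*x - 24) - 2*x^2 - 3*x + 9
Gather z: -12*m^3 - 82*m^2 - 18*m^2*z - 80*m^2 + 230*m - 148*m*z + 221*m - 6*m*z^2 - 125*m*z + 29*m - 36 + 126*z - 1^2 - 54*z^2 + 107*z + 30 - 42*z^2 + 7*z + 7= -12*m^3 - 162*m^2 + 480*m + z^2*(-6*m - 96) + z*(-18*m^2 - 273*m + 240)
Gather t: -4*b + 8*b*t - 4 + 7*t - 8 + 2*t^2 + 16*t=-4*b + 2*t^2 + t*(8*b + 23) - 12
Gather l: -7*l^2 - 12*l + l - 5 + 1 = -7*l^2 - 11*l - 4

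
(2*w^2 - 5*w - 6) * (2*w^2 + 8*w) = 4*w^4 + 6*w^3 - 52*w^2 - 48*w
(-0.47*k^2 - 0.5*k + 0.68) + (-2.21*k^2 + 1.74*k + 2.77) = -2.68*k^2 + 1.24*k + 3.45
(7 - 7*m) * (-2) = 14*m - 14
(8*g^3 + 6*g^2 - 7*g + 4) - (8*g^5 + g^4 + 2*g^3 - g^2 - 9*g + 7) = -8*g^5 - g^4 + 6*g^3 + 7*g^2 + 2*g - 3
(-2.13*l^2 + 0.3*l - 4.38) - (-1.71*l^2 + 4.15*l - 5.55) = -0.42*l^2 - 3.85*l + 1.17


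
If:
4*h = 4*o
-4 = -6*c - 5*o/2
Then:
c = 2/3 - 5*o/12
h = o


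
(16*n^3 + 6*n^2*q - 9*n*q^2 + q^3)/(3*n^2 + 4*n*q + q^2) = (16*n^2 - 10*n*q + q^2)/(3*n + q)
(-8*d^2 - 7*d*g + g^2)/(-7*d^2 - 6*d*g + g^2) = (8*d - g)/(7*d - g)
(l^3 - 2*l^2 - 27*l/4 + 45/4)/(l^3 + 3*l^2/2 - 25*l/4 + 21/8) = 2*(2*l^2 - l - 15)/(4*l^2 + 12*l - 7)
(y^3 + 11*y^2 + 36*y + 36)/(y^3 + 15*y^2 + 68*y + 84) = (y + 3)/(y + 7)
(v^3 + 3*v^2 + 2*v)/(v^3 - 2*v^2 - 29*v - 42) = v*(v + 1)/(v^2 - 4*v - 21)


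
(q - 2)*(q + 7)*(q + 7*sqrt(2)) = q^3 + 5*q^2 + 7*sqrt(2)*q^2 - 14*q + 35*sqrt(2)*q - 98*sqrt(2)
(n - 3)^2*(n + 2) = n^3 - 4*n^2 - 3*n + 18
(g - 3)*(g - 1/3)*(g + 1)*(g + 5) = g^4 + 8*g^3/3 - 14*g^2 - 32*g/3 + 5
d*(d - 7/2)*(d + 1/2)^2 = d^4 - 5*d^3/2 - 13*d^2/4 - 7*d/8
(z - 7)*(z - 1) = z^2 - 8*z + 7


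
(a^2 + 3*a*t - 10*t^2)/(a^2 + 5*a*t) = (a - 2*t)/a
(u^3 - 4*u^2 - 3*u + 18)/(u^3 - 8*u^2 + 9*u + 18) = (u^2 - u - 6)/(u^2 - 5*u - 6)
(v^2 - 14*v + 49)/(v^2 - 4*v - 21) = (v - 7)/(v + 3)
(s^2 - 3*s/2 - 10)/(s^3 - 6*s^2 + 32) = (s + 5/2)/(s^2 - 2*s - 8)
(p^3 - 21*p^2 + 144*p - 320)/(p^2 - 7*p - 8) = (p^2 - 13*p + 40)/(p + 1)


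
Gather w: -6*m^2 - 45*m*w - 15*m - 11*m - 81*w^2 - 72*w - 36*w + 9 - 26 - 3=-6*m^2 - 26*m - 81*w^2 + w*(-45*m - 108) - 20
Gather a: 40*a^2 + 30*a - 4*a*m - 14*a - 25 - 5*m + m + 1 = 40*a^2 + a*(16 - 4*m) - 4*m - 24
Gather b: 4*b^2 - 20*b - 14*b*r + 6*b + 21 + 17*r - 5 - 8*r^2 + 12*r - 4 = 4*b^2 + b*(-14*r - 14) - 8*r^2 + 29*r + 12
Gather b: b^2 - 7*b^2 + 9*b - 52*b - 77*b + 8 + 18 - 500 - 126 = -6*b^2 - 120*b - 600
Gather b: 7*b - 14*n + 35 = 7*b - 14*n + 35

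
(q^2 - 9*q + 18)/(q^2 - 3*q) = (q - 6)/q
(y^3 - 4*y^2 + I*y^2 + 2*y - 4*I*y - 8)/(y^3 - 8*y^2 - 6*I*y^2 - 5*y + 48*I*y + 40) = (y^2 + 2*y*(-2 + I) - 8*I)/(y^2 - y*(8 + 5*I) + 40*I)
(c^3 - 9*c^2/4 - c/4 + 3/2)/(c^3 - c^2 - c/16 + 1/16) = 4*(4*c^2 - 5*c - 6)/(16*c^2 - 1)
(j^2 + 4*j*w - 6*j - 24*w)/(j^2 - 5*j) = (j^2 + 4*j*w - 6*j - 24*w)/(j*(j - 5))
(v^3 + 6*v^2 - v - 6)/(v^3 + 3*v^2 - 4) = (v^2 + 7*v + 6)/(v^2 + 4*v + 4)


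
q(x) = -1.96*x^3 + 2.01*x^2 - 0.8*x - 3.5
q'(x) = -5.88*x^2 + 4.02*x - 0.8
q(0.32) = -3.61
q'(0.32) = -0.12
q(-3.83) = 139.16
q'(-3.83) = -102.45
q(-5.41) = 370.00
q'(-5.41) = -194.64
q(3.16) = -47.80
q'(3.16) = -46.81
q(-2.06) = 23.81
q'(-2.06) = -34.03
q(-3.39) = 98.67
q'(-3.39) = -82.00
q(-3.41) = 100.32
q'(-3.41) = -82.88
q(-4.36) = 200.65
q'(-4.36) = -130.10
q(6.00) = -359.30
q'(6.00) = -188.36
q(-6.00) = 497.02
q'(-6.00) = -236.60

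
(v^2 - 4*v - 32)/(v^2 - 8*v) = (v + 4)/v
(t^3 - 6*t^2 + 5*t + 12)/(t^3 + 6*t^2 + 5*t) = (t^2 - 7*t + 12)/(t*(t + 5))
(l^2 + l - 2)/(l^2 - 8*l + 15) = (l^2 + l - 2)/(l^2 - 8*l + 15)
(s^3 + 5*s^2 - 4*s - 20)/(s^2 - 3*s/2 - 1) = 2*(s^2 + 7*s + 10)/(2*s + 1)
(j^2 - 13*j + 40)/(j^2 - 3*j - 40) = (j - 5)/(j + 5)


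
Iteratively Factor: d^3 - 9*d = (d + 3)*(d^2 - 3*d) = (d - 3)*(d + 3)*(d)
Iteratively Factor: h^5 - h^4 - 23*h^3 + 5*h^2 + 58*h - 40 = (h - 5)*(h^4 + 4*h^3 - 3*h^2 - 10*h + 8) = (h - 5)*(h + 2)*(h^3 + 2*h^2 - 7*h + 4) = (h - 5)*(h - 1)*(h + 2)*(h^2 + 3*h - 4) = (h - 5)*(h - 1)*(h + 2)*(h + 4)*(h - 1)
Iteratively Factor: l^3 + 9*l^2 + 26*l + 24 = (l + 3)*(l^2 + 6*l + 8) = (l + 2)*(l + 3)*(l + 4)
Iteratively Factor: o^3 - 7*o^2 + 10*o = (o - 2)*(o^2 - 5*o) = (o - 5)*(o - 2)*(o)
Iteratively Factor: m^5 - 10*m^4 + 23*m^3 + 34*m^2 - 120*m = (m + 2)*(m^4 - 12*m^3 + 47*m^2 - 60*m) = (m - 4)*(m + 2)*(m^3 - 8*m^2 + 15*m) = (m - 5)*(m - 4)*(m + 2)*(m^2 - 3*m) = m*(m - 5)*(m - 4)*(m + 2)*(m - 3)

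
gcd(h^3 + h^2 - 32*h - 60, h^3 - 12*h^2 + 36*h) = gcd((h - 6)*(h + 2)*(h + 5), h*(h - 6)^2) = h - 6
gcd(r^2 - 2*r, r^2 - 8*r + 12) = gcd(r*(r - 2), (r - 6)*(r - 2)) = r - 2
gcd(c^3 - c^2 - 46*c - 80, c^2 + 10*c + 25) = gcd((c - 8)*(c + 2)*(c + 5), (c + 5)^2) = c + 5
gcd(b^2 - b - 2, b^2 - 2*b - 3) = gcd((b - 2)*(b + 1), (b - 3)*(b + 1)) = b + 1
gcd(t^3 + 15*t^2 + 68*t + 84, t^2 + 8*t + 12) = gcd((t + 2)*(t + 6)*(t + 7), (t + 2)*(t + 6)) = t^2 + 8*t + 12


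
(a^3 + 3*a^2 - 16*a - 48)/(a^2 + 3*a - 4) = (a^2 - a - 12)/(a - 1)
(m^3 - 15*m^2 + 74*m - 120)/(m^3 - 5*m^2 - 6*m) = (m^2 - 9*m + 20)/(m*(m + 1))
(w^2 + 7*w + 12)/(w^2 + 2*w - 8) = (w + 3)/(w - 2)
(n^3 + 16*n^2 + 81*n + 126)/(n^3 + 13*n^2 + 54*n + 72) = (n + 7)/(n + 4)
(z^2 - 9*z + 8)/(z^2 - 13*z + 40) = (z - 1)/(z - 5)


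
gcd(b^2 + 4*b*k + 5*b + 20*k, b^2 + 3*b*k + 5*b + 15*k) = b + 5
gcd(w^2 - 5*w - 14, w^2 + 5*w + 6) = w + 2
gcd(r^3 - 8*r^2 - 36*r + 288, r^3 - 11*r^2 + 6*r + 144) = r^2 - 14*r + 48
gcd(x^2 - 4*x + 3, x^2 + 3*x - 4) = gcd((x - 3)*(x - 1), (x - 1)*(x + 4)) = x - 1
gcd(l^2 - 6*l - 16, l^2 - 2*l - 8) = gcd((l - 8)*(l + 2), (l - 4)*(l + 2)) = l + 2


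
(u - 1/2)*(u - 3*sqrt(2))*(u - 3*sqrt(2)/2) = u^3 - 9*sqrt(2)*u^2/2 - u^2/2 + 9*sqrt(2)*u/4 + 9*u - 9/2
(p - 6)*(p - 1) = p^2 - 7*p + 6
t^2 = t^2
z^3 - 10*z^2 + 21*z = z*(z - 7)*(z - 3)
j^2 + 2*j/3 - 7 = (j - 7/3)*(j + 3)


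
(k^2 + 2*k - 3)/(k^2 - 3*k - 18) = (k - 1)/(k - 6)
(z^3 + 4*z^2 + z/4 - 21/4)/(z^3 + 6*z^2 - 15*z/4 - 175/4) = (2*z^2 + z - 3)/(2*z^2 + 5*z - 25)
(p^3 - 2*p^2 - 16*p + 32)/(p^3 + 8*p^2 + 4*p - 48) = (p - 4)/(p + 6)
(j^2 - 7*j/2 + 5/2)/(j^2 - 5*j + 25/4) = 2*(j - 1)/(2*j - 5)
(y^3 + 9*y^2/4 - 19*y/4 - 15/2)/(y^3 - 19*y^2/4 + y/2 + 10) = (y + 3)/(y - 4)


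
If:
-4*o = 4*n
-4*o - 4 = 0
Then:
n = 1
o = -1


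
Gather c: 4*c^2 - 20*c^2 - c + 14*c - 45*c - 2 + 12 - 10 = -16*c^2 - 32*c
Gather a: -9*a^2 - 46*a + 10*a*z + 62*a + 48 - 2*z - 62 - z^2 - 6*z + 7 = -9*a^2 + a*(10*z + 16) - z^2 - 8*z - 7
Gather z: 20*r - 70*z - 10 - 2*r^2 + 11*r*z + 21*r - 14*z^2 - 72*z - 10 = -2*r^2 + 41*r - 14*z^2 + z*(11*r - 142) - 20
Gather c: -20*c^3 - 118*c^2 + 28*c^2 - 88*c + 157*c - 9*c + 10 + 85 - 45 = -20*c^3 - 90*c^2 + 60*c + 50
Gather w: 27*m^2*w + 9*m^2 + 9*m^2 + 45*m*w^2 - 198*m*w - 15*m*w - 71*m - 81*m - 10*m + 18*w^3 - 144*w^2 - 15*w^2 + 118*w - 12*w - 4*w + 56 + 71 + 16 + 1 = 18*m^2 - 162*m + 18*w^3 + w^2*(45*m - 159) + w*(27*m^2 - 213*m + 102) + 144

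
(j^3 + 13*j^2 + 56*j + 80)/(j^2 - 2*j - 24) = (j^2 + 9*j + 20)/(j - 6)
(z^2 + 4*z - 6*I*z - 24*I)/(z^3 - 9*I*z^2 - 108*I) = (z + 4)/(z^2 - 3*I*z + 18)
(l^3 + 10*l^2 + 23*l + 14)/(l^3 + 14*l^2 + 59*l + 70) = (l + 1)/(l + 5)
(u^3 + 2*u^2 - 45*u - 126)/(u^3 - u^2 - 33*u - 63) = (u + 6)/(u + 3)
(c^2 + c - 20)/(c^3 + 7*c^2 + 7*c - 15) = (c - 4)/(c^2 + 2*c - 3)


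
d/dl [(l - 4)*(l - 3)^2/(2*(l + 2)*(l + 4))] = (l^4 + 12*l^3 - 69*l^2 - 88*l + 480)/(2*(l^4 + 12*l^3 + 52*l^2 + 96*l + 64))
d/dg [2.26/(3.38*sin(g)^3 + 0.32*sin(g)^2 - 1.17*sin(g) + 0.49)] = (-22.9164*sin(g)^2 - 1.4464*sin(g) + 2.6442)*cos(g)/(3.38*sin(g)^3 + 0.32*sin(g)^2 - 1.17*sin(g) + 0.49)^2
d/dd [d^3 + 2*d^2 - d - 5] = 3*d^2 + 4*d - 1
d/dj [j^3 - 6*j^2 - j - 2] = 3*j^2 - 12*j - 1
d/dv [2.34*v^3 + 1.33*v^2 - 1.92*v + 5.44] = 7.02*v^2 + 2.66*v - 1.92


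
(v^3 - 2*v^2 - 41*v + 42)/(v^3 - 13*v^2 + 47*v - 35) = (v + 6)/(v - 5)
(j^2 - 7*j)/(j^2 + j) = (j - 7)/(j + 1)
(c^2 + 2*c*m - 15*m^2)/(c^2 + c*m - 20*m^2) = (c - 3*m)/(c - 4*m)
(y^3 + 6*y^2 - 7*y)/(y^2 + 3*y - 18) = y*(y^2 + 6*y - 7)/(y^2 + 3*y - 18)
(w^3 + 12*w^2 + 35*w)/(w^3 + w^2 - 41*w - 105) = w*(w + 7)/(w^2 - 4*w - 21)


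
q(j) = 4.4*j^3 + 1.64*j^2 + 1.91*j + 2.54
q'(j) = 13.2*j^2 + 3.28*j + 1.91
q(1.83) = 38.49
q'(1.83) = 52.12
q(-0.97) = -1.79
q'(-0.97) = 11.15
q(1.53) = 25.06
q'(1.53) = 37.83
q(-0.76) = 0.10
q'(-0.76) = 7.04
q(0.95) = 9.61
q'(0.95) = 16.94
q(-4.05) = -270.59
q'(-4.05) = 205.14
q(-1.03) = -2.50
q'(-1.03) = 12.54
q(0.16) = 2.91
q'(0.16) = 2.77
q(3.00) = 141.83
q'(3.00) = 130.55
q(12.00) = 7864.82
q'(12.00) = 1942.07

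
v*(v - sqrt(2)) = v^2 - sqrt(2)*v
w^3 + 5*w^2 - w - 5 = (w - 1)*(w + 1)*(w + 5)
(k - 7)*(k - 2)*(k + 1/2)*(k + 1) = k^4 - 15*k^3/2 + k^2 + 33*k/2 + 7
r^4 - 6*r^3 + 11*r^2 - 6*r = r*(r - 3)*(r - 2)*(r - 1)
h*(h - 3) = h^2 - 3*h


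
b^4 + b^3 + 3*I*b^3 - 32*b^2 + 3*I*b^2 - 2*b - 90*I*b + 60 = (b - 5)*(b + 6)*(b + I)*(b + 2*I)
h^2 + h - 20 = (h - 4)*(h + 5)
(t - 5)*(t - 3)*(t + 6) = t^3 - 2*t^2 - 33*t + 90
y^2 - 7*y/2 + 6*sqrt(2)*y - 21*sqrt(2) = (y - 7/2)*(y + 6*sqrt(2))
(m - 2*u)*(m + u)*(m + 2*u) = m^3 + m^2*u - 4*m*u^2 - 4*u^3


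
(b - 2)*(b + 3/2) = b^2 - b/2 - 3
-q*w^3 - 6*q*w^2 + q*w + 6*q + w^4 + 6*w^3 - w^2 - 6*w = (-q + w)*(w - 1)*(w + 1)*(w + 6)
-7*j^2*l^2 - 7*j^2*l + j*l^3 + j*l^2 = l*(-7*j + l)*(j*l + j)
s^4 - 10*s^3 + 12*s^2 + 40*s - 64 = (s - 8)*(s - 2)^2*(s + 2)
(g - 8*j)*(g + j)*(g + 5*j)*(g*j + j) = g^4*j - 2*g^3*j^2 + g^3*j - 43*g^2*j^3 - 2*g^2*j^2 - 40*g*j^4 - 43*g*j^3 - 40*j^4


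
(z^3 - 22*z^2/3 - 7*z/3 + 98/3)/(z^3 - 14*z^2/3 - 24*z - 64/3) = (3*z^2 - 28*z + 49)/(3*z^2 - 20*z - 32)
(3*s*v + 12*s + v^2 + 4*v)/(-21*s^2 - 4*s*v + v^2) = (-v - 4)/(7*s - v)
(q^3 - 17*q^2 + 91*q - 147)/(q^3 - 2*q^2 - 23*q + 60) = (q^2 - 14*q + 49)/(q^2 + q - 20)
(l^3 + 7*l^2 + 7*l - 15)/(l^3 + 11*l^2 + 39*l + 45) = (l - 1)/(l + 3)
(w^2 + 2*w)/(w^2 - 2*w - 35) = w*(w + 2)/(w^2 - 2*w - 35)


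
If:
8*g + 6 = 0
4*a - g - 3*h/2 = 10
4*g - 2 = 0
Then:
No Solution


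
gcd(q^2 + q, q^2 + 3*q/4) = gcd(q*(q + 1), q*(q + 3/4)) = q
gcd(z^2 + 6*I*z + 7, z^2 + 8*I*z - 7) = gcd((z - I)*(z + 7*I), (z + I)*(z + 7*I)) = z + 7*I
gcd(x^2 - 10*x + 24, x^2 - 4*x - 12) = x - 6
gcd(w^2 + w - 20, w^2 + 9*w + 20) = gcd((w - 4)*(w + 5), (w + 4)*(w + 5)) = w + 5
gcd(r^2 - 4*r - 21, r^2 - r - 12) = r + 3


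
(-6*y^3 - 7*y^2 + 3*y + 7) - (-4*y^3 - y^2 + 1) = -2*y^3 - 6*y^2 + 3*y + 6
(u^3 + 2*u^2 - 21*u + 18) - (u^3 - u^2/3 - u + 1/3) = 7*u^2/3 - 20*u + 53/3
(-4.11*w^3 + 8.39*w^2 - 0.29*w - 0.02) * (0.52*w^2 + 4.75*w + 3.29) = -2.1372*w^5 - 15.1597*w^4 + 26.1798*w^3 + 26.2152*w^2 - 1.0491*w - 0.0658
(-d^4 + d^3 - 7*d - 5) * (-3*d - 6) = 3*d^5 + 3*d^4 - 6*d^3 + 21*d^2 + 57*d + 30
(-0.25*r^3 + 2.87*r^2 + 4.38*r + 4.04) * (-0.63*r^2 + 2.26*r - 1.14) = 0.1575*r^5 - 2.3731*r^4 + 4.0118*r^3 + 4.0818*r^2 + 4.1372*r - 4.6056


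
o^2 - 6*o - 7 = (o - 7)*(o + 1)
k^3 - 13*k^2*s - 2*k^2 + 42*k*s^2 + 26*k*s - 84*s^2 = (k - 2)*(k - 7*s)*(k - 6*s)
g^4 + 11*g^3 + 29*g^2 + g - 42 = (g - 1)*(g + 2)*(g + 3)*(g + 7)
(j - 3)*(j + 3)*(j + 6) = j^3 + 6*j^2 - 9*j - 54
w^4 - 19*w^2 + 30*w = w*(w - 3)*(w - 2)*(w + 5)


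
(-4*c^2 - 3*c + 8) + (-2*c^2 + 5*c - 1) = -6*c^2 + 2*c + 7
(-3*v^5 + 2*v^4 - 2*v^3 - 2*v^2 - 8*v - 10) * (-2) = 6*v^5 - 4*v^4 + 4*v^3 + 4*v^2 + 16*v + 20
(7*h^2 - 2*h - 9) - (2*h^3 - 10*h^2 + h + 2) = -2*h^3 + 17*h^2 - 3*h - 11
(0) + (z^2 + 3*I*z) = z^2 + 3*I*z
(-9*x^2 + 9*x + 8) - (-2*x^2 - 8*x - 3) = -7*x^2 + 17*x + 11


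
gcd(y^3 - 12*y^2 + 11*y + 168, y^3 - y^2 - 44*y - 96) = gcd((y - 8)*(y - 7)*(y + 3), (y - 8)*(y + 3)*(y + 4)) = y^2 - 5*y - 24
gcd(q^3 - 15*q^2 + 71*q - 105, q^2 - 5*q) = q - 5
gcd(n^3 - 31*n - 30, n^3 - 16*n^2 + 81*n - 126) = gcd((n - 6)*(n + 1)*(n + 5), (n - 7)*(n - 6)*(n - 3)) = n - 6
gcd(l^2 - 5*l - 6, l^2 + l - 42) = l - 6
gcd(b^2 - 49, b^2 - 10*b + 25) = 1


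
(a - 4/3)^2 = a^2 - 8*a/3 + 16/9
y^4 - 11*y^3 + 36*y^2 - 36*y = y*(y - 6)*(y - 3)*(y - 2)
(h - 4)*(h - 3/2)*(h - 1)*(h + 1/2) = h^4 - 6*h^3 + 33*h^2/4 - h/4 - 3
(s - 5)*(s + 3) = s^2 - 2*s - 15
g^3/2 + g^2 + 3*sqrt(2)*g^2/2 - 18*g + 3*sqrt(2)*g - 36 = (g/2 + 1)*(g - 3*sqrt(2))*(g + 6*sqrt(2))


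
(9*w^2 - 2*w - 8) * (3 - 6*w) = -54*w^3 + 39*w^2 + 42*w - 24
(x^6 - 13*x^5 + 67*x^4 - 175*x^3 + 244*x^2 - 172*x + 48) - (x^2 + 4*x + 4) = x^6 - 13*x^5 + 67*x^4 - 175*x^3 + 243*x^2 - 176*x + 44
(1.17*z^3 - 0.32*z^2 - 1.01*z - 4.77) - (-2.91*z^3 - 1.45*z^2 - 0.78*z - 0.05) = 4.08*z^3 + 1.13*z^2 - 0.23*z - 4.72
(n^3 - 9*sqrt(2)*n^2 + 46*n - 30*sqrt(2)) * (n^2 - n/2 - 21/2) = n^5 - 9*sqrt(2)*n^4 - n^4/2 + 9*sqrt(2)*n^3/2 + 71*n^3/2 - 23*n^2 + 129*sqrt(2)*n^2/2 - 483*n + 15*sqrt(2)*n + 315*sqrt(2)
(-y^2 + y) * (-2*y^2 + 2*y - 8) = 2*y^4 - 4*y^3 + 10*y^2 - 8*y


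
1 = 1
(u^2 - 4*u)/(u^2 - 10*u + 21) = u*(u - 4)/(u^2 - 10*u + 21)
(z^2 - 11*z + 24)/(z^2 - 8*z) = (z - 3)/z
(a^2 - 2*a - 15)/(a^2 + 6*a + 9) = (a - 5)/(a + 3)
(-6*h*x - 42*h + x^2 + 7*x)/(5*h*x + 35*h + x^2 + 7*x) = (-6*h + x)/(5*h + x)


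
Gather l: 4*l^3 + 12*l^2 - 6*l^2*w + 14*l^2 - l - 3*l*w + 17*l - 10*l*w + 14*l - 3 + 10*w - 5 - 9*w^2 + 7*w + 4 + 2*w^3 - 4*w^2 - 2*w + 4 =4*l^3 + l^2*(26 - 6*w) + l*(30 - 13*w) + 2*w^3 - 13*w^2 + 15*w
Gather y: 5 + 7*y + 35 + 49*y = 56*y + 40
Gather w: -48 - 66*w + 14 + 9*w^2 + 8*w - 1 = 9*w^2 - 58*w - 35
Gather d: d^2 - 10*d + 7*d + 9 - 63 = d^2 - 3*d - 54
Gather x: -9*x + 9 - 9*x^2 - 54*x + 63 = -9*x^2 - 63*x + 72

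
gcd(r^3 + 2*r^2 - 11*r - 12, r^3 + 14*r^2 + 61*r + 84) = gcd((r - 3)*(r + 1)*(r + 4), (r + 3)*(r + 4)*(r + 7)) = r + 4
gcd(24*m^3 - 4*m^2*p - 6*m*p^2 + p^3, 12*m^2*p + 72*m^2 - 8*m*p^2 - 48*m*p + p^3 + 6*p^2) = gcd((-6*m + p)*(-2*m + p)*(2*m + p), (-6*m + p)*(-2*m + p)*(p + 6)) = 12*m^2 - 8*m*p + p^2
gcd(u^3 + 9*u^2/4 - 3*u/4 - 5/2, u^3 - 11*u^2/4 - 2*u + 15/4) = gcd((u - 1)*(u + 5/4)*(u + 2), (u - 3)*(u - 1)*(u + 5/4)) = u^2 + u/4 - 5/4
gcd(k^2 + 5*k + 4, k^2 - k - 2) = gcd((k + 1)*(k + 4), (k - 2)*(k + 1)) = k + 1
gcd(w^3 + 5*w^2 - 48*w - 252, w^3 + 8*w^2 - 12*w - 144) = w^2 + 12*w + 36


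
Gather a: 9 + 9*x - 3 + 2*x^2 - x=2*x^2 + 8*x + 6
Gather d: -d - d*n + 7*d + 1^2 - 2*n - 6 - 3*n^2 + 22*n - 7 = d*(6 - n) - 3*n^2 + 20*n - 12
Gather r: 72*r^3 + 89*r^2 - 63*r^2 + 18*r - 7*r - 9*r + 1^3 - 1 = 72*r^3 + 26*r^2 + 2*r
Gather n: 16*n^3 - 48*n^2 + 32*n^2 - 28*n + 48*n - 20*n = 16*n^3 - 16*n^2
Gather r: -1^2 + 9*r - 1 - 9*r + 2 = 0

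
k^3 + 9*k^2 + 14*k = k*(k + 2)*(k + 7)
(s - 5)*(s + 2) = s^2 - 3*s - 10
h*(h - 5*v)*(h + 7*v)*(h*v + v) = h^4*v + 2*h^3*v^2 + h^3*v - 35*h^2*v^3 + 2*h^2*v^2 - 35*h*v^3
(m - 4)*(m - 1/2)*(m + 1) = m^3 - 7*m^2/2 - 5*m/2 + 2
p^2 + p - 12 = (p - 3)*(p + 4)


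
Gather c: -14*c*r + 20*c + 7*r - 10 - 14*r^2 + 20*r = c*(20 - 14*r) - 14*r^2 + 27*r - 10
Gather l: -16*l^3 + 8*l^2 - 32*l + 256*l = -16*l^3 + 8*l^2 + 224*l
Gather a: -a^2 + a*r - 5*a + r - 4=-a^2 + a*(r - 5) + r - 4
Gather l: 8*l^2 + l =8*l^2 + l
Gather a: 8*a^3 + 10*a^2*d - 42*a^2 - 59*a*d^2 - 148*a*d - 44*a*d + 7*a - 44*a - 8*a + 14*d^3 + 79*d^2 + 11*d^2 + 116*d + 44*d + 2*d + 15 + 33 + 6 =8*a^3 + a^2*(10*d - 42) + a*(-59*d^2 - 192*d - 45) + 14*d^3 + 90*d^2 + 162*d + 54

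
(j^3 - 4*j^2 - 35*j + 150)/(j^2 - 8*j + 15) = (j^2 + j - 30)/(j - 3)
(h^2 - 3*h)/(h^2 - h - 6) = h/(h + 2)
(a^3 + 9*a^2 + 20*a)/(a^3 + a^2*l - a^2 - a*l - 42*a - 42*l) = a*(a^2 + 9*a + 20)/(a^3 + a^2*l - a^2 - a*l - 42*a - 42*l)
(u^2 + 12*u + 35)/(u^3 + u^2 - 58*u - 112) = (u + 5)/(u^2 - 6*u - 16)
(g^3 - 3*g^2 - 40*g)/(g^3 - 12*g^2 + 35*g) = (g^2 - 3*g - 40)/(g^2 - 12*g + 35)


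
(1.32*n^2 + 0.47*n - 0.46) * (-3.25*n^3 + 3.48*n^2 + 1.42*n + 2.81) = -4.29*n^5 + 3.0661*n^4 + 5.005*n^3 + 2.7758*n^2 + 0.6675*n - 1.2926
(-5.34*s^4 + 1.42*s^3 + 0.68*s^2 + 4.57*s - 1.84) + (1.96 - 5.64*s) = -5.34*s^4 + 1.42*s^3 + 0.68*s^2 - 1.07*s + 0.12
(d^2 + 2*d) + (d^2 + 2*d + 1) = 2*d^2 + 4*d + 1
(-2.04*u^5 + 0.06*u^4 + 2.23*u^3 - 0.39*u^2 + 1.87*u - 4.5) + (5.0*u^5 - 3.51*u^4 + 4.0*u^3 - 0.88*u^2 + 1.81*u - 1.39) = 2.96*u^5 - 3.45*u^4 + 6.23*u^3 - 1.27*u^2 + 3.68*u - 5.89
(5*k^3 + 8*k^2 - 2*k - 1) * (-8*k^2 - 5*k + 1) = -40*k^5 - 89*k^4 - 19*k^3 + 26*k^2 + 3*k - 1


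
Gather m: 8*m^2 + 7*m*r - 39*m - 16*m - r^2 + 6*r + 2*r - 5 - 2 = 8*m^2 + m*(7*r - 55) - r^2 + 8*r - 7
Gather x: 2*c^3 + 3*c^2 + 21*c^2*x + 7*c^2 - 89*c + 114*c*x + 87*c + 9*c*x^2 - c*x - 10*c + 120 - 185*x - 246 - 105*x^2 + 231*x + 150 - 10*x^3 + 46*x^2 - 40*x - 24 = 2*c^3 + 10*c^2 - 12*c - 10*x^3 + x^2*(9*c - 59) + x*(21*c^2 + 113*c + 6)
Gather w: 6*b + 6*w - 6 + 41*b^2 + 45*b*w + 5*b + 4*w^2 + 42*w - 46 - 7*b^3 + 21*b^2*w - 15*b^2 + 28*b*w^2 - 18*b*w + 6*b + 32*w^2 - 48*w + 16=-7*b^3 + 26*b^2 + 17*b + w^2*(28*b + 36) + w*(21*b^2 + 27*b) - 36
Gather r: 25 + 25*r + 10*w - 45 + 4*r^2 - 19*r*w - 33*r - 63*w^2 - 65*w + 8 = 4*r^2 + r*(-19*w - 8) - 63*w^2 - 55*w - 12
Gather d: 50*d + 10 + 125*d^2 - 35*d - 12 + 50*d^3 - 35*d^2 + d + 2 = 50*d^3 + 90*d^2 + 16*d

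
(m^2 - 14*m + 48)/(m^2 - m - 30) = (m - 8)/(m + 5)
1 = 1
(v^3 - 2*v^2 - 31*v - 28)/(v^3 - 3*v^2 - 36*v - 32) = (v - 7)/(v - 8)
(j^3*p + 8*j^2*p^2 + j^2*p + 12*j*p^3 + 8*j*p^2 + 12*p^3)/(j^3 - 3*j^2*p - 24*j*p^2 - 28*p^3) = p*(-j^2 - 6*j*p - j - 6*p)/(-j^2 + 5*j*p + 14*p^2)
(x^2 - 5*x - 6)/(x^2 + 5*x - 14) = (x^2 - 5*x - 6)/(x^2 + 5*x - 14)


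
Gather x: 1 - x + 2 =3 - x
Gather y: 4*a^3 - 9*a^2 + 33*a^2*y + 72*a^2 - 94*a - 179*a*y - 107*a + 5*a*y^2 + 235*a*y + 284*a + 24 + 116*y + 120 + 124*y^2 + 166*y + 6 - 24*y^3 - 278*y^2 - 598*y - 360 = 4*a^3 + 63*a^2 + 83*a - 24*y^3 + y^2*(5*a - 154) + y*(33*a^2 + 56*a - 316) - 210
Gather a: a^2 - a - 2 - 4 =a^2 - a - 6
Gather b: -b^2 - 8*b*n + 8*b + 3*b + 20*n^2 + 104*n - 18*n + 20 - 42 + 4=-b^2 + b*(11 - 8*n) + 20*n^2 + 86*n - 18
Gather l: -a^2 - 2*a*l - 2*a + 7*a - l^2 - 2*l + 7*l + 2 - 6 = -a^2 + 5*a - l^2 + l*(5 - 2*a) - 4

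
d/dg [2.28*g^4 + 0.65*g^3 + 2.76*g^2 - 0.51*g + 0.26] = 9.12*g^3 + 1.95*g^2 + 5.52*g - 0.51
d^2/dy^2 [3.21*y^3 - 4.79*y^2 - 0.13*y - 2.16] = 19.26*y - 9.58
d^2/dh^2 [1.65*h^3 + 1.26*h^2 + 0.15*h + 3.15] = 9.9*h + 2.52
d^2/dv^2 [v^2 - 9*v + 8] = 2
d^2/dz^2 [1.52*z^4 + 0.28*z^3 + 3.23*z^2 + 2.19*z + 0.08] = 18.24*z^2 + 1.68*z + 6.46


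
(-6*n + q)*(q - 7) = -6*n*q + 42*n + q^2 - 7*q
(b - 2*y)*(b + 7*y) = b^2 + 5*b*y - 14*y^2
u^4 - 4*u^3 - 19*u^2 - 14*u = u*(u - 7)*(u + 1)*(u + 2)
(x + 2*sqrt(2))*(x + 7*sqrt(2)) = x^2 + 9*sqrt(2)*x + 28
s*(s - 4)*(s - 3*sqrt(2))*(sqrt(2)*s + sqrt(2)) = sqrt(2)*s^4 - 6*s^3 - 3*sqrt(2)*s^3 - 4*sqrt(2)*s^2 + 18*s^2 + 24*s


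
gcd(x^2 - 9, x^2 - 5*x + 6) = x - 3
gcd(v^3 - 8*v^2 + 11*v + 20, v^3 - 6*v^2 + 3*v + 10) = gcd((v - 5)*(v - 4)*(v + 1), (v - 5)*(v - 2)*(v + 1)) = v^2 - 4*v - 5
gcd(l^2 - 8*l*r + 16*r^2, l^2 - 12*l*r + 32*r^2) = -l + 4*r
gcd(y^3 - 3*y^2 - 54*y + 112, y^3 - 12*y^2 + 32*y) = y - 8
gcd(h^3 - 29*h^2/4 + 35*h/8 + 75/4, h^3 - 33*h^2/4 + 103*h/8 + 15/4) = h^2 - 17*h/2 + 15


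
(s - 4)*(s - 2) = s^2 - 6*s + 8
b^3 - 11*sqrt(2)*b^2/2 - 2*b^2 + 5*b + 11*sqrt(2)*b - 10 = (b - 2)*(b - 5*sqrt(2))*(b - sqrt(2)/2)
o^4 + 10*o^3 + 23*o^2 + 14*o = o*(o + 1)*(o + 2)*(o + 7)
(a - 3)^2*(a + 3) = a^3 - 3*a^2 - 9*a + 27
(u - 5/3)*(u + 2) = u^2 + u/3 - 10/3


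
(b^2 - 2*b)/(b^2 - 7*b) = (b - 2)/(b - 7)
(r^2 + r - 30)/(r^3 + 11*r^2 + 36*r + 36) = (r - 5)/(r^2 + 5*r + 6)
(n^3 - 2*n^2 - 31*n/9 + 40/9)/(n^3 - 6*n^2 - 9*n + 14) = (n^2 - n - 40/9)/(n^2 - 5*n - 14)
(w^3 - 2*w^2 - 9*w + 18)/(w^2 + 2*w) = (w^3 - 2*w^2 - 9*w + 18)/(w*(w + 2))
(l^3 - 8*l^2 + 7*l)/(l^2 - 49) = l*(l - 1)/(l + 7)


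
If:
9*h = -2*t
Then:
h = -2*t/9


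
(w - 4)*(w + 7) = w^2 + 3*w - 28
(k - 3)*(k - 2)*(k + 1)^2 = k^4 - 3*k^3 - 3*k^2 + 7*k + 6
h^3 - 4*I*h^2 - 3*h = h*(h - 3*I)*(h - I)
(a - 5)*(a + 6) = a^2 + a - 30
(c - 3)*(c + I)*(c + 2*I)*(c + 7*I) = c^4 - 3*c^3 + 10*I*c^3 - 23*c^2 - 30*I*c^2 + 69*c - 14*I*c + 42*I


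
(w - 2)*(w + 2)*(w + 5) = w^3 + 5*w^2 - 4*w - 20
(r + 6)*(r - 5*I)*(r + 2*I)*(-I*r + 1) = -I*r^4 - 2*r^3 - 6*I*r^3 - 12*r^2 - 13*I*r^2 + 10*r - 78*I*r + 60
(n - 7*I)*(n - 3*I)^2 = n^3 - 13*I*n^2 - 51*n + 63*I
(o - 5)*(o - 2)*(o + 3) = o^3 - 4*o^2 - 11*o + 30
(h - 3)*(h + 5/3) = h^2 - 4*h/3 - 5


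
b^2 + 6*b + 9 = (b + 3)^2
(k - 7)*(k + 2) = k^2 - 5*k - 14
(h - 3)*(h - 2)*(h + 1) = h^3 - 4*h^2 + h + 6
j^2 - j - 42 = (j - 7)*(j + 6)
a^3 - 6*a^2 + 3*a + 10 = (a - 5)*(a - 2)*(a + 1)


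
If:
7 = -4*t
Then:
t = -7/4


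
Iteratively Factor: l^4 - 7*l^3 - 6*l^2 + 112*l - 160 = (l - 5)*(l^3 - 2*l^2 - 16*l + 32) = (l - 5)*(l + 4)*(l^2 - 6*l + 8) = (l - 5)*(l - 4)*(l + 4)*(l - 2)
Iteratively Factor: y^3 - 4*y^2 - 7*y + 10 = (y - 5)*(y^2 + y - 2) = (y - 5)*(y - 1)*(y + 2)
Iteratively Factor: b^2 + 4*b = (b + 4)*(b)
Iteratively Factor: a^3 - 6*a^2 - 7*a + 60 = (a + 3)*(a^2 - 9*a + 20) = (a - 5)*(a + 3)*(a - 4)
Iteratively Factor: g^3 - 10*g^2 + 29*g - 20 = (g - 5)*(g^2 - 5*g + 4) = (g - 5)*(g - 4)*(g - 1)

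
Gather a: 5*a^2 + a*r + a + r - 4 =5*a^2 + a*(r + 1) + r - 4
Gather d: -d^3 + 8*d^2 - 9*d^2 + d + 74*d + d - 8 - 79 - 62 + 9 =-d^3 - d^2 + 76*d - 140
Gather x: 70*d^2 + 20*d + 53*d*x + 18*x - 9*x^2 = 70*d^2 + 20*d - 9*x^2 + x*(53*d + 18)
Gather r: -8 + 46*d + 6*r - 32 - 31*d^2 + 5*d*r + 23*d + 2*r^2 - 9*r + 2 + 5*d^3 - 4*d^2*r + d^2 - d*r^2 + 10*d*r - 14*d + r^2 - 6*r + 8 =5*d^3 - 30*d^2 + 55*d + r^2*(3 - d) + r*(-4*d^2 + 15*d - 9) - 30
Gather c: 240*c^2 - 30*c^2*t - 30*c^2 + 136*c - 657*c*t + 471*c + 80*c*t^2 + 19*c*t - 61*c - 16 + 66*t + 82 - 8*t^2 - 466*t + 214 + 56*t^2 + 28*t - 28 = c^2*(210 - 30*t) + c*(80*t^2 - 638*t + 546) + 48*t^2 - 372*t + 252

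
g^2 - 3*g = g*(g - 3)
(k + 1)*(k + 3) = k^2 + 4*k + 3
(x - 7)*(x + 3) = x^2 - 4*x - 21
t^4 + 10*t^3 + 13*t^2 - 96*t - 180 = (t - 3)*(t + 2)*(t + 5)*(t + 6)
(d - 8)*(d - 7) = d^2 - 15*d + 56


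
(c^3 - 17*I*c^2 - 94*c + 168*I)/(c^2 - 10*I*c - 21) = (c^2 - 10*I*c - 24)/(c - 3*I)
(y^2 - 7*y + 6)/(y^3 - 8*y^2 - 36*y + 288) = (y - 1)/(y^2 - 2*y - 48)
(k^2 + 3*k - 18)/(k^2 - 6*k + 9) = (k + 6)/(k - 3)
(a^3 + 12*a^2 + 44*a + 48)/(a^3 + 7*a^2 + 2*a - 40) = (a^2 + 8*a + 12)/(a^2 + 3*a - 10)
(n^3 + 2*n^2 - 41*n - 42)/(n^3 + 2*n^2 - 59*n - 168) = (n^2 - 5*n - 6)/(n^2 - 5*n - 24)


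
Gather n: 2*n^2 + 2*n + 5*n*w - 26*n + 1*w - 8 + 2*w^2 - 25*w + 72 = 2*n^2 + n*(5*w - 24) + 2*w^2 - 24*w + 64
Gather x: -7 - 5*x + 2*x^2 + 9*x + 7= 2*x^2 + 4*x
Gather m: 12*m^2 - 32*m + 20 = 12*m^2 - 32*m + 20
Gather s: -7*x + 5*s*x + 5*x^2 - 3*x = 5*s*x + 5*x^2 - 10*x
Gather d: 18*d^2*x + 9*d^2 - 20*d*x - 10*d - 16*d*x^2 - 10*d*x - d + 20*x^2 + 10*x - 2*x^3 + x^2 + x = d^2*(18*x + 9) + d*(-16*x^2 - 30*x - 11) - 2*x^3 + 21*x^2 + 11*x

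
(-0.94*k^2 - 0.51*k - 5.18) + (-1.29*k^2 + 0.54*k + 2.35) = -2.23*k^2 + 0.03*k - 2.83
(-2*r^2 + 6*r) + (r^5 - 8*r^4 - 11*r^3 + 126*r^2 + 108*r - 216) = r^5 - 8*r^4 - 11*r^3 + 124*r^2 + 114*r - 216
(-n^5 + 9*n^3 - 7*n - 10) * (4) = -4*n^5 + 36*n^3 - 28*n - 40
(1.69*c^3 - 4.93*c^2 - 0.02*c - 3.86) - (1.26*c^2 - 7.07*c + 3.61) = 1.69*c^3 - 6.19*c^2 + 7.05*c - 7.47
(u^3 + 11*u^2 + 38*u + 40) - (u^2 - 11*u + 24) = u^3 + 10*u^2 + 49*u + 16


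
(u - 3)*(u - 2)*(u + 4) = u^3 - u^2 - 14*u + 24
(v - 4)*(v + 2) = v^2 - 2*v - 8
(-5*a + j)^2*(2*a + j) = 50*a^3 + 5*a^2*j - 8*a*j^2 + j^3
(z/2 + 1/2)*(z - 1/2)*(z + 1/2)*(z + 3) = z^4/2 + 2*z^3 + 11*z^2/8 - z/2 - 3/8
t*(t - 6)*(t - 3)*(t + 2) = t^4 - 7*t^3 + 36*t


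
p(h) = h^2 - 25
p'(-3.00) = -6.00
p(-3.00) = -16.00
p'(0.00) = 0.00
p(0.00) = -25.00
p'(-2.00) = -4.00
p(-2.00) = -21.00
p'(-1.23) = -2.46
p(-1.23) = -23.49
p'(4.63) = 9.26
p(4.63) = -3.56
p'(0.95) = 1.90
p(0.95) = -24.10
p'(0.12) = 0.24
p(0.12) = -24.99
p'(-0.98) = -1.96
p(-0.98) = -24.04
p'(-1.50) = -3.00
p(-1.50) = -22.75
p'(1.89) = 3.78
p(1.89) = -21.43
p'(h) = 2*h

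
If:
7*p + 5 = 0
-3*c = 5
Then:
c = -5/3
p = -5/7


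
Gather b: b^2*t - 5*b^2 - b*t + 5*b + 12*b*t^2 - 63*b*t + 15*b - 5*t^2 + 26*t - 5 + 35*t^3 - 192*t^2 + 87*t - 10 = b^2*(t - 5) + b*(12*t^2 - 64*t + 20) + 35*t^3 - 197*t^2 + 113*t - 15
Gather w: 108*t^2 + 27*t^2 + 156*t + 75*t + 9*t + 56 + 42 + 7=135*t^2 + 240*t + 105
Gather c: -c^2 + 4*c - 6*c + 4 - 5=-c^2 - 2*c - 1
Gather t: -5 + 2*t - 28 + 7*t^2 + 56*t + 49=7*t^2 + 58*t + 16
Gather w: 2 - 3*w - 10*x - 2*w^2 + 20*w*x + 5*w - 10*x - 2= -2*w^2 + w*(20*x + 2) - 20*x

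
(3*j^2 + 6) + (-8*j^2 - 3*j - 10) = -5*j^2 - 3*j - 4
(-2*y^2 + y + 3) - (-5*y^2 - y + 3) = 3*y^2 + 2*y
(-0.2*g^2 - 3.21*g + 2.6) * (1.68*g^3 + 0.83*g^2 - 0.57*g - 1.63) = -0.336*g^5 - 5.5588*g^4 + 1.8177*g^3 + 4.3137*g^2 + 3.7503*g - 4.238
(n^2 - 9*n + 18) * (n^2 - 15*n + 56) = n^4 - 24*n^3 + 209*n^2 - 774*n + 1008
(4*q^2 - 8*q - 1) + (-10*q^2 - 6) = -6*q^2 - 8*q - 7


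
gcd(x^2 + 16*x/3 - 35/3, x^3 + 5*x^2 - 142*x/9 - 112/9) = x + 7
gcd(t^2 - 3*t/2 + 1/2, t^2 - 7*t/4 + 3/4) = t - 1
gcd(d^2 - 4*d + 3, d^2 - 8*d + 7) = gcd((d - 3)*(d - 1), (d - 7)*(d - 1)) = d - 1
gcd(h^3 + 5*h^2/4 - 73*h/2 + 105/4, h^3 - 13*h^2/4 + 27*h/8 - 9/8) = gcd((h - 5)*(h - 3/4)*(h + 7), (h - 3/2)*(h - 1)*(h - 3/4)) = h - 3/4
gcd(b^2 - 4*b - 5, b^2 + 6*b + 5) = b + 1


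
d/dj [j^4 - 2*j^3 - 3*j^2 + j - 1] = 4*j^3 - 6*j^2 - 6*j + 1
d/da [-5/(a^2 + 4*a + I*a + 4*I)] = 5*(2*a + 4 + I)/(a^2 + 4*a + I*a + 4*I)^2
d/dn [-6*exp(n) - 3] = -6*exp(n)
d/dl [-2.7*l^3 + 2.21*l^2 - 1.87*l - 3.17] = -8.1*l^2 + 4.42*l - 1.87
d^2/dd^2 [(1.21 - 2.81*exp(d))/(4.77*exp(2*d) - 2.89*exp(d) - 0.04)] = (-63.935649*exp(4*d) + 71.3873430000001*exp(3*d) - 53.257527*exp(2*d) + 11.354349*exp(d) - 0.144372)*exp(d)/(108.531333*exp(6*d) - 197.267643*exp(5*d) + 116.788203*exp(4*d) - 20.829097*exp(3*d) - 0.979356*exp(2*d) - 0.013872*exp(d) - 6.4e-5)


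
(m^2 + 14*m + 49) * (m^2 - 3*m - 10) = m^4 + 11*m^3 - 3*m^2 - 287*m - 490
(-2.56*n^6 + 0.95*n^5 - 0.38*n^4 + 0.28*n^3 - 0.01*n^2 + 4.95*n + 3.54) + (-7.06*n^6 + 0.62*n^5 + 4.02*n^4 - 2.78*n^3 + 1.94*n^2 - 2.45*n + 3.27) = -9.62*n^6 + 1.57*n^5 + 3.64*n^4 - 2.5*n^3 + 1.93*n^2 + 2.5*n + 6.81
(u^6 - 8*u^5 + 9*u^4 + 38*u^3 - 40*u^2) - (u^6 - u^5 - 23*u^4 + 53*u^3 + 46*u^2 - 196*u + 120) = -7*u^5 + 32*u^4 - 15*u^3 - 86*u^2 + 196*u - 120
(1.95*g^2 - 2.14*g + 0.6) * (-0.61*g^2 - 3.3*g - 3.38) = -1.1895*g^4 - 5.1296*g^3 + 0.105000000000001*g^2 + 5.2532*g - 2.028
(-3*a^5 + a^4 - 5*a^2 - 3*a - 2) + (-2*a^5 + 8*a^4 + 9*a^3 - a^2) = -5*a^5 + 9*a^4 + 9*a^3 - 6*a^2 - 3*a - 2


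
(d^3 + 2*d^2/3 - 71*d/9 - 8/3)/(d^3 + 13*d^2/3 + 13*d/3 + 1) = (d - 8/3)/(d + 1)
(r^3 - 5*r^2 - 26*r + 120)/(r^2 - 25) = (r^2 - 10*r + 24)/(r - 5)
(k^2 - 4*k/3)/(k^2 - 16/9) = 3*k/(3*k + 4)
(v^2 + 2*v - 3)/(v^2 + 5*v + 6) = (v - 1)/(v + 2)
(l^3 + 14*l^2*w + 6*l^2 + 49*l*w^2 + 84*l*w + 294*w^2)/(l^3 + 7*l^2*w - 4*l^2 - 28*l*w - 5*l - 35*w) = (l^2 + 7*l*w + 6*l + 42*w)/(l^2 - 4*l - 5)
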